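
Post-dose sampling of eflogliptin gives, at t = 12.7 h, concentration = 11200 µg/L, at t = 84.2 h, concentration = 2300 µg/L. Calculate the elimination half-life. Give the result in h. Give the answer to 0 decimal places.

31 h

k = ln(C₁/C₂) / (t₂ − t₁) = ln(11200/2300) / (84.2 − 12.7)
  = 1.583 / 71.50 = 0.02214 h⁻¹
t½ = ln2 / k = 0.693147 / 0.02214 = 31.31 h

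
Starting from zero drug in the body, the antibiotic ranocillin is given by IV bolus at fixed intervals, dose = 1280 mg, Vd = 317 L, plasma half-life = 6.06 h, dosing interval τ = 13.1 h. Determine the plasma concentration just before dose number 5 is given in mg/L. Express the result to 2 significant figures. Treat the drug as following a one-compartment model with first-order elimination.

C₀ per dose = Dose / Vd = 1280 / 317 = 4.038 mg/L
k = ln2 / t½ = 0.693147 / 6.06 = 0.1144 h⁻¹
Fraction remaining after one interval: r = e^(−kτ) = e^(−0.1144 × 13.1) = 0.2234
Before dose 5, 4 doses have been given (aged 1τ, 2τ, 3τ, 4τ).
C_trough = C₀ × (r + r² + … + r^4) = C₀ × r(1−r^4)/(1−r)
        = 4.038 × 0.2234 × (1 − 0.002491) / (1 − 0.2234) = 1.159 mg/L

1.2 mg/L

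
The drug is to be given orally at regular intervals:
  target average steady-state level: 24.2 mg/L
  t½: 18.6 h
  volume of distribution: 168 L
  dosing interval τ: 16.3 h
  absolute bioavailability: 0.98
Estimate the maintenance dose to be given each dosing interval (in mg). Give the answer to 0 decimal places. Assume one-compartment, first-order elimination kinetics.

k = ln2 / t½ = 0.693147 / 18.6 = 0.03727 h⁻¹
CL = k × Vd = 0.03727 × 168 = 6.261 L/h
At steady state, F × (Dose/τ) = Css × CL.
Dose = Css × CL × τ / F = 24.2 × 6.261 × 16.3 / 0.98 = 2520 mg

2520 mg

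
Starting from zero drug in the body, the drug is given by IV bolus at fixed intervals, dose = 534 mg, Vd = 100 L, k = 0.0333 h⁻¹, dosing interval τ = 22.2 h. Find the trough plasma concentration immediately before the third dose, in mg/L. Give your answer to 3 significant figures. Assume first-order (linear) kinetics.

3.77 mg/L

C₀ per dose = Dose / Vd = 534 / 100 = 5.340 mg/L
Fraction remaining after one interval: r = e^(−kτ) = e^(−0.03330 × 22.2) = 0.4775
Before dose 3, 2 doses have been given (aged 1τ, 2τ).
C_trough = C₀ × (r + r²) = 5.340 × (0.4775 + 0.2280) = 3.767 mg/L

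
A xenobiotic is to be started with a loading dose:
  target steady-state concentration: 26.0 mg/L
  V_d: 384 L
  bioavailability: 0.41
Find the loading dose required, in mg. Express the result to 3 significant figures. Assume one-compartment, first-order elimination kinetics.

24400 mg

LD = Css × Vd / F = 26.0 × 384 / 0.41 = 24350 mg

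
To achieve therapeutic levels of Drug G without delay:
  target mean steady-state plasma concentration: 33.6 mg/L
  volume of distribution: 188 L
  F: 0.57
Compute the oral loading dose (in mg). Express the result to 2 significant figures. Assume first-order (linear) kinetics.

11000 mg

LD = Css × Vd / F = 33.6 × 188 / 0.57 = 11080 mg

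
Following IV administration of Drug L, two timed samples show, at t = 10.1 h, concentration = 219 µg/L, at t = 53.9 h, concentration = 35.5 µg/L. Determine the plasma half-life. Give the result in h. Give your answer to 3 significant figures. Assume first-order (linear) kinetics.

16.7 h

k = ln(C₁/C₂) / (t₂ − t₁) = ln(219/35.5) / (53.9 − 10.1)
  = 1.820 / 43.80 = 0.04155 h⁻¹
t½ = ln2 / k = 0.693147 / 0.04155 = 16.68 h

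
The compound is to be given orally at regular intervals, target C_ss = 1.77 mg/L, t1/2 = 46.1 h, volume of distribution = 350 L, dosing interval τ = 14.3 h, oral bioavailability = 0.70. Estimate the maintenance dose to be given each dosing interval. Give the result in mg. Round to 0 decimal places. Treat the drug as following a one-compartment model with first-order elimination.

k = ln2 / t½ = 0.693147 / 46.1 = 0.01504 h⁻¹
CL = k × Vd = 0.01504 × 350 = 5.264 L/h
At steady state, F × (Dose/τ) = Css × CL.
Dose = Css × CL × τ / F = 1.77 × 5.264 × 14.3 / 0.70 = 190.3 mg

190 mg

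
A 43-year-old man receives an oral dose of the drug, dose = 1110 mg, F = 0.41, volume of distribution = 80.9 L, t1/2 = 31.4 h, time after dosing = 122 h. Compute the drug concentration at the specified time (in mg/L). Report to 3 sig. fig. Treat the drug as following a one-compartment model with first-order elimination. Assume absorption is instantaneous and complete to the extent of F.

0.381 mg/L

Amount reaching circulation = F × Dose = 0.41 × 1110 = 455.1 mg
C₀ = F·Dose / Vd = 455.1 / 80.9 = 5.625 mg/L
k = ln2 / t½ = 0.693147 / 31.4 = 0.02207 h⁻¹
C = C₀ · e^(−k·t) = 5.625 × e^(−0.02207 × 122)
  = 5.625 × 0.06771 = 0.3809 mg/L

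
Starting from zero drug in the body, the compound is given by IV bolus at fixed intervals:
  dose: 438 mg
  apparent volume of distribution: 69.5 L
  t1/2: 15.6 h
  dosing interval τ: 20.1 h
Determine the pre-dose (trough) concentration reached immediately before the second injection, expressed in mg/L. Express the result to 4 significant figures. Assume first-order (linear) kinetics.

2.580 mg/L

C₀ per dose = Dose / Vd = 438 / 69.5 = 6.302 mg/L
k = ln2 / t½ = 0.693147 / 15.6 = 0.04443 h⁻¹
Fraction remaining after one interval: r = e^(−kτ) = e^(−0.04443 × 20.1) = 0.4094
Before dose 2, 1 dose has been given (aged 1τ).
C_trough = C₀ × r = 6.302 × 0.4094 = 2.580 mg/L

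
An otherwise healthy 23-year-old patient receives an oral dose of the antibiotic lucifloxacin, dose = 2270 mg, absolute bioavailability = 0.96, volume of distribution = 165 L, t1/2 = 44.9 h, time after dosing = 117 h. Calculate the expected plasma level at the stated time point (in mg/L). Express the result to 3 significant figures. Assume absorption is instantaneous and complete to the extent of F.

Amount reaching circulation = F × Dose = 0.96 × 2270 = 2179 mg
C₀ = F·Dose / Vd = 2179 / 165 = 13.21 mg/L
k = ln2 / t½ = 0.693147 / 44.9 = 0.01544 h⁻¹
C = C₀ · e^(−k·t) = 13.21 × e^(−0.01544 × 117)
  = 13.21 × 0.1642 = 2.169 mg/L

2.17 mg/L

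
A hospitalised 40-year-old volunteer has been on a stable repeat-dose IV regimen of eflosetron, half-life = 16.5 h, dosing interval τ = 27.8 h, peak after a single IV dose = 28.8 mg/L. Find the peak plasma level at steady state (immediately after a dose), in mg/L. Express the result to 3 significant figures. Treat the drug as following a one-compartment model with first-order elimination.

41.8 mg/L

k = ln2 / t½ = 0.693147 / 16.5 = 0.04201 h⁻¹
e^(−kτ) = e^(−0.04201 × 27.8) = 0.3110
Accumulation ratio R = 1 / (1 − e^(−kτ)) = 1 / (1 − 0.3110) = 1.451
Steady-state peak = C₀ × R = 28.8 × 1.451 = 41.79 mg/L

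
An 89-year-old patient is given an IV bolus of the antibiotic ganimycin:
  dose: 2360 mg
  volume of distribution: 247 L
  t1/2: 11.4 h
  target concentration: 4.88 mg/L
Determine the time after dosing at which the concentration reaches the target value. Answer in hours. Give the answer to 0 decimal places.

11 h

C₀ = Dose / Vd = 2360 / 247 = 9.555 mg/L
k = ln2 / t½ = 0.693147 / 11.4 = 0.06080 h⁻¹
t = ln(C₀ / C) / k = ln(9.555 / 4.88) / 0.06080
  = ln(1.958) / 0.06080 = 0.6719 / 0.06080 = 11.05 h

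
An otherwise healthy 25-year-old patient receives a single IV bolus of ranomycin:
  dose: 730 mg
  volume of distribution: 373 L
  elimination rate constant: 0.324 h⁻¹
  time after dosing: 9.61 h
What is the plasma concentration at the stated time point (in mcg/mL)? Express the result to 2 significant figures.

0.087 mcg/mL

C₀ = Dose / Vd = 730.0 / 373 = 1.957 mg/L
C = C₀ · e^(−k·t) = 1.957 × e^(−0.3240 × 9.61)
  = 1.957 × 0.04444 = 0.08697 mg/L
(0.08697 mg/L = 0.08697 mcg/mL)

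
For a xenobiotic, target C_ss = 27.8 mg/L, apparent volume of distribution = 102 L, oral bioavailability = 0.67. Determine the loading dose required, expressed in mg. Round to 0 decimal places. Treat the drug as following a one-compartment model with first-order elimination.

LD = Css × Vd / F = 27.8 × 102 / 0.67 = 4232 mg

4232 mg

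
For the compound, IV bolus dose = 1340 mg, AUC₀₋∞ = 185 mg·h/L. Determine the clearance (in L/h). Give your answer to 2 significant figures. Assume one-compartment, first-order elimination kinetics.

7.2 L/h

CL = Dose / AUC = 1340 / 185 = 7.243 L/h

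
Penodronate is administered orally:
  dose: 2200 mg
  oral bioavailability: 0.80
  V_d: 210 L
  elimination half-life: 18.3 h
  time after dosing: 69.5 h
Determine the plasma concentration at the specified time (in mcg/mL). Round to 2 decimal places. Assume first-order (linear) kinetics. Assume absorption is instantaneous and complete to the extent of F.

0.60 mcg/mL

Amount reaching circulation = F × Dose = 0.80 × 2200 = 1760 mg
C₀ = F·Dose / Vd = 1760 / 210 = 8.381 mg/L
k = ln2 / t½ = 0.693147 / 18.3 = 0.03788 h⁻¹
C = C₀ · e^(−k·t) = 8.381 × e^(−0.03788 × 69.5)
  = 8.381 × 0.07189 = 0.6025 mg/L
(0.6025 mg/L = 0.6025 mcg/mL)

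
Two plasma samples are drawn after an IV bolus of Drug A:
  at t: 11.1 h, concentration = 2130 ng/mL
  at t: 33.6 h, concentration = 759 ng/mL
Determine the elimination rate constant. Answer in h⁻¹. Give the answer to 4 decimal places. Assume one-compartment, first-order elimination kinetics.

0.0459 h⁻¹

k = ln(C₁/C₂) / (t₂ − t₁) = ln(2130/759) / (33.6 − 11.1)
  = 1.032 / 22.50 = 0.04587 h⁻¹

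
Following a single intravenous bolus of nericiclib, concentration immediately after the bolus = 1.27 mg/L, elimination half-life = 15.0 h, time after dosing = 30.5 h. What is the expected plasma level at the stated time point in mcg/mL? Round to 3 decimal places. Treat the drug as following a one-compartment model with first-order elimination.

k = ln2 / t½ = 0.693147 / 15.0 = 0.04621 h⁻¹
C = C₀ · e^(−k·t) = 1.270 × e^(−0.04621 × 30.5)
  = 1.270 × 0.2443 = 0.3103 mg/L
(0.3103 mg/L = 0.3103 mcg/mL)

0.310 mcg/mL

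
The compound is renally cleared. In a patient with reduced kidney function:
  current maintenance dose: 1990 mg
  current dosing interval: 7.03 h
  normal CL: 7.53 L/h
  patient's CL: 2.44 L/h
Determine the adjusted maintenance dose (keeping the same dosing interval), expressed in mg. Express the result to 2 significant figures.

640 mg

To keep the same average steady-state level, dosing rate must scale with clearance.
CL ratio = 2.44 / 7.53 = 0.3240
New dose (same interval) = 1990 × 0.3240 = 644.8 mg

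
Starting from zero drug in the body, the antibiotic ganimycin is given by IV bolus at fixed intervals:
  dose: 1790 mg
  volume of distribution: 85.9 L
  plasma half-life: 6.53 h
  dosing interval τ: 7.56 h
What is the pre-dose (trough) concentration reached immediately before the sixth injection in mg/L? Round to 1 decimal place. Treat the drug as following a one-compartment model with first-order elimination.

C₀ per dose = Dose / Vd = 1790 / 85.9 = 20.84 mg/L
k = ln2 / t½ = 0.693147 / 6.53 = 0.1061 h⁻¹
Fraction remaining after one interval: r = e^(−kτ) = e^(−0.1061 × 7.56) = 0.4484
Before dose 6, 5 doses have been given (aged 1τ, 2τ, 3τ, 4τ, 5τ).
C_trough = C₀ × (r + r² + … + r^5) = C₀ × r(1−r^5)/(1−r)
        = 20.84 × 0.4484 × (1 − 0.01813) / (1 − 0.4484) = 16.63 mg/L

16.6 mg/L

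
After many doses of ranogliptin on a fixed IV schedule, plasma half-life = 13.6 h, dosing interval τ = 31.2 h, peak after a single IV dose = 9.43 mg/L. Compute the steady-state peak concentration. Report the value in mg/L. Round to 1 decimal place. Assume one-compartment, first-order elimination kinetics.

k = ln2 / t½ = 0.693147 / 13.6 = 0.05097 h⁻¹
e^(−kτ) = e^(−0.05097 × 31.2) = 0.2039
Accumulation ratio R = 1 / (1 − e^(−kτ)) = 1 / (1 − 0.2039) = 1.256
Steady-state peak = C₀ × R = 9.43 × 1.256 = 11.84 mg/L

11.8 mg/L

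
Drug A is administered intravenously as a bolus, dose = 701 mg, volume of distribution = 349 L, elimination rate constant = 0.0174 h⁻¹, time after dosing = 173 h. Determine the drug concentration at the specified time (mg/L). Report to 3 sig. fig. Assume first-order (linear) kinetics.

C₀ = Dose / Vd = 701.0 / 349 = 2.009 mg/L
C = C₀ · e^(−k·t) = 2.009 × e^(−0.01740 × 173)
  = 2.009 × 0.04928 = 0.09900 mg/L

0.0990 mg/L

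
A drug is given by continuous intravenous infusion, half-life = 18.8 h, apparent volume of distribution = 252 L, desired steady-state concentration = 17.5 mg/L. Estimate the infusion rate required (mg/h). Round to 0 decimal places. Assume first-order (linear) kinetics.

163 mg/h

k = ln2 / t½ = 0.693147 / 18.8 = 0.03687 h⁻¹
CL = k × Vd = 0.03687 × 252 = 9.291 L/h
At steady state, infusion rate R₀ = Css × CL = 17.5 × 9.291 = 162.6 mg/h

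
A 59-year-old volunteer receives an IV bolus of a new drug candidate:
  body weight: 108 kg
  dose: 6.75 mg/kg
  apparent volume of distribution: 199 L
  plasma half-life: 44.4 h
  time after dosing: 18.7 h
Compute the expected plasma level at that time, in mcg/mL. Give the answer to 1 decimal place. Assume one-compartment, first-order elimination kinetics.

Total dose = 6.75 × 108 = 729.0 mg
C₀ = Dose / Vd = 729.0 / 199 = 3.663 mg/L
k = ln2 / t½ = 0.693147 / 44.4 = 0.01561 h⁻¹
C = C₀ · e^(−k·t) = 3.663 × e^(−0.01561 × 18.7)
  = 3.663 × 0.7468 = 2.736 mg/L
(2.736 mg/L = 2.736 mcg/mL)

2.7 mcg/mL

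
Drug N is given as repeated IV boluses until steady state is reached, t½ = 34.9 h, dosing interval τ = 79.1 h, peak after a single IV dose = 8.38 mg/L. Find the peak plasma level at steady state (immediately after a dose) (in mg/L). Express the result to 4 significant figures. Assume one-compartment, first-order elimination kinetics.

10.58 mg/L

k = ln2 / t½ = 0.693147 / 34.9 = 0.01986 h⁻¹
e^(−kτ) = e^(−0.01986 × 79.1) = 0.2079
Accumulation ratio R = 1 / (1 − e^(−kτ)) = 1 / (1 − 0.2079) = 1.262
Steady-state peak = C₀ × R = 8.38 × 1.262 = 10.58 mg/L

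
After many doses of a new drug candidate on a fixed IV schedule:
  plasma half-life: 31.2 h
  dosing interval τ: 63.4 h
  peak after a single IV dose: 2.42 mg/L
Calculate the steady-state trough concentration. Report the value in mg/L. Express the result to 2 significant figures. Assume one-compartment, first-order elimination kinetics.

0.78 mg/L

k = ln2 / t½ = 0.693147 / 31.2 = 0.02222 h⁻¹
e^(−kτ) = e^(−0.02222 × 63.4) = 0.2444
Accumulation ratio R = 1 / (1 − e^(−kτ)) = 1 / (1 − 0.2444) = 1.323
Steady-state trough = C₀ × R × e^(−kτ) = 2.42 × 1.323 × 0.2444 = 0.7825 mg/L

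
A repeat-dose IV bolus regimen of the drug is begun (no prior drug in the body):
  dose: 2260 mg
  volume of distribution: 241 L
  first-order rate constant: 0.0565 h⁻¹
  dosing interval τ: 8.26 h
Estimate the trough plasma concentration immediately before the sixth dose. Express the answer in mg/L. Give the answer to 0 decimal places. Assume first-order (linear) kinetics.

14 mg/L

C₀ per dose = Dose / Vd = 2260 / 241 = 9.378 mg/L
Fraction remaining after one interval: r = e^(−kτ) = e^(−0.05650 × 8.26) = 0.6271
Before dose 6, 5 doses have been given (aged 1τ, 2τ, 3τ, 4τ, 5τ).
C_trough = C₀ × (r + r² + … + r^5) = C₀ × r(1−r^5)/(1−r)
        = 9.378 × 0.6271 × (1 − 0.09698) / (1 − 0.6271) = 14.24 mg/L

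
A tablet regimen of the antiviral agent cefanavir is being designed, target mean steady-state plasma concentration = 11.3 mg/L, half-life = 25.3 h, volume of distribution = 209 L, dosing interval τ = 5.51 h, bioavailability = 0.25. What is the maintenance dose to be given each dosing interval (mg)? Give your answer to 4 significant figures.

k = ln2 / t½ = 0.693147 / 25.3 = 0.02740 h⁻¹
CL = k × Vd = 0.02740 × 209 = 5.727 L/h
At steady state, F × (Dose/τ) = Css × CL.
Dose = Css × CL × τ / F = 11.3 × 5.727 × 5.51 / 0.25 = 1426 mg

1426 mg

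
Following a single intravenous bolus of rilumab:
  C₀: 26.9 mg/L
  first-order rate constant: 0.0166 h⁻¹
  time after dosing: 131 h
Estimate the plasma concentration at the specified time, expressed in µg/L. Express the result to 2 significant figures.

3100 µg/L

C = C₀ · e^(−k·t) = 26.90 × e^(−0.01660 × 131)
  = 26.90 × 0.1137 = 3.059 mg/L
Convert: 3.059 mg/L × 1000 = 3059 µg/L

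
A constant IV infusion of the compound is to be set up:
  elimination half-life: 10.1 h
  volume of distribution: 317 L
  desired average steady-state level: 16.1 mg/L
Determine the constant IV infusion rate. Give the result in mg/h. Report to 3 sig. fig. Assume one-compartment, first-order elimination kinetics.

k = ln2 / t½ = 0.693147 / 10.1 = 0.06863 h⁻¹
CL = k × Vd = 0.06863 × 317 = 21.76 L/h
At steady state, infusion rate R₀ = Css × CL = 16.1 × 21.76 = 350.3 mg/h

350 mg/h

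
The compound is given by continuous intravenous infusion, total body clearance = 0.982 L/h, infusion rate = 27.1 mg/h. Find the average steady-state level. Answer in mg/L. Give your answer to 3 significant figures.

At steady state Css = R₀ / CL = 27.1 / 0.9820 = 27.60 mg/L

27.6 mg/L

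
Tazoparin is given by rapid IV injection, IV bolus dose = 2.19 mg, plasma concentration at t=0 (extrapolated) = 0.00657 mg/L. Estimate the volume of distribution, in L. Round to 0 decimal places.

333 L

Vd = Dose / C₀ = 2.190 / 0.00657 = 333.3 L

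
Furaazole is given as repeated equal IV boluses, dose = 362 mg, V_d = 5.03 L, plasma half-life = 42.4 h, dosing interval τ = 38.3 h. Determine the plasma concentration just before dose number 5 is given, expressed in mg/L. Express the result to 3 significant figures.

C₀ per dose = Dose / Vd = 362 / 5.03 = 71.97 mg/L
k = ln2 / t½ = 0.693147 / 42.4 = 0.01635 h⁻¹
Fraction remaining after one interval: r = e^(−kτ) = e^(−0.01635 × 38.3) = 0.5346
Before dose 5, 4 doses have been given (aged 1τ, 2τ, 3τ, 4τ).
C_trough = C₀ × (r + r² + … + r^4) = C₀ × r(1−r^4)/(1−r)
        = 71.97 × 0.5346 × (1 − 0.08168) / (1 − 0.5346) = 75.92 mg/L

75.9 mg/L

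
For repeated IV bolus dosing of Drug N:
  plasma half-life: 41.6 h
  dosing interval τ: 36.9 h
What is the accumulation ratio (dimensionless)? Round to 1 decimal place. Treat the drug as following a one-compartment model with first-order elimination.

2.2

k = ln2 / t½ = 0.693147 / 41.6 = 0.01666 h⁻¹
e^(−kτ) = e^(−0.01666 × 36.9) = 0.5408
Accumulation ratio R = 1 / (1 − e^(−kτ)) = 1 / (1 − 0.5408) = 2.178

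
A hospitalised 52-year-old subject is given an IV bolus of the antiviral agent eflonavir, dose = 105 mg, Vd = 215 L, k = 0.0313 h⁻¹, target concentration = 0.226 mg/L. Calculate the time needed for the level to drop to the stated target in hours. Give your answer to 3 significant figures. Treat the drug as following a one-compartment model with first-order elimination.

24.6 h

C₀ = Dose / Vd = 105.0 / 215 = 0.4884 mg/L
t = ln(C₀ / C) / k = ln(0.4884 / 0.226) / 0.03130
  = ln(2.161) / 0.03130 = 0.7706 / 0.03130 = 24.62 h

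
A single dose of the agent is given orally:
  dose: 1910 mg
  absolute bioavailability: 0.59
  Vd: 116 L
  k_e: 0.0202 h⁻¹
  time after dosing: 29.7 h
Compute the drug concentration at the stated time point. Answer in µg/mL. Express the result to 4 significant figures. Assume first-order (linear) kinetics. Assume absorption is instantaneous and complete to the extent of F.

Amount reaching circulation = F × Dose = 0.59 × 1910 = 1127 mg
C₀ = F·Dose / Vd = 1127 / 116 = 9.716 mg/L
C = C₀ · e^(−k·t) = 9.716 × e^(−0.02020 × 29.7)
  = 9.716 × 0.5488 = 5.332 mg/L
(5.332 mg/L = 5.332 µg/mL)

5.332 µg/mL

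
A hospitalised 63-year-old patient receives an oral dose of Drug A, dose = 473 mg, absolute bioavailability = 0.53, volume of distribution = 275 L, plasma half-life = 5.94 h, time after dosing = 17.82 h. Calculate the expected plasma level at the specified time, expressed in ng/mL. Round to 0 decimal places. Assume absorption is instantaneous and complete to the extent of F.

Amount reaching circulation = F × Dose = 0.53 × 473.0 = 250.7 mg
C₀ = F·Dose / Vd = 250.7 / 275 = 0.9116 mg/L
k = ln2 / t½ = 0.693147 / 5.94 = 0.1167 h⁻¹
t / t½ = 17.82 / 5.94 = 3 half-lives
C = C₀ × (1/2)^3 = 0.9116 × 0.1250 = 0.1140 mg/L
Convert: 0.1140 mg/L × 1000 = 114.0 ng/mL

114 ng/mL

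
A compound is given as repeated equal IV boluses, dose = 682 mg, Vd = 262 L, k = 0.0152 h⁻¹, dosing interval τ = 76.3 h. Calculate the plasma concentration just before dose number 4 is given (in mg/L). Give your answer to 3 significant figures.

1.15 mg/L

C₀ per dose = Dose / Vd = 682 / 262 = 2.603 mg/L
Fraction remaining after one interval: r = e^(−kτ) = e^(−0.01520 × 76.3) = 0.3136
Before dose 4, 3 doses have been given (aged 1τ, 2τ, 3τ).
C_trough = C₀ × (r + r² + … + r^3) = C₀ × r(1−r^3)/(1−r)
        = 2.603 × 0.3136 × (1 − 0.03084) / (1 − 0.3136) = 1.153 mg/L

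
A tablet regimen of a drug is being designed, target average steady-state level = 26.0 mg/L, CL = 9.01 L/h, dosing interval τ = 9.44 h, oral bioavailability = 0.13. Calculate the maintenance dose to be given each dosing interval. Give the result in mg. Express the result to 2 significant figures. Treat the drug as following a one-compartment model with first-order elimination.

17000 mg

At steady state, F × (Dose/τ) = Css × CL.
Dose = Css × CL × τ / F = 26.0 × 9.010 × 9.44 / 0.13 = 17010 mg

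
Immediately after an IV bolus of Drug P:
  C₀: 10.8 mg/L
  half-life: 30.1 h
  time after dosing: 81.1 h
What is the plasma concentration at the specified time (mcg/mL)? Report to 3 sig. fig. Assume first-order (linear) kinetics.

k = ln2 / t½ = 0.693147 / 30.1 = 0.02303 h⁻¹
C = C₀ · e^(−k·t) = 10.80 × e^(−0.02303 × 81.1)
  = 10.80 × 0.1545 = 1.669 mg/L
(1.669 mg/L = 1.669 mcg/mL)

1.67 mcg/mL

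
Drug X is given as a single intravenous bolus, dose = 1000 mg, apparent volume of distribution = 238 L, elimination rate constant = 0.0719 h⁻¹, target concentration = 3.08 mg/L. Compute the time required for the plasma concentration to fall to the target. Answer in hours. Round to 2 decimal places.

4.32 h

C₀ = Dose / Vd = 1000 / 238 = 4.202 mg/L
t = ln(C₀ / C) / k = ln(4.202 / 3.08) / 0.07190
  = ln(1.364) / 0.07190 = 0.3104 / 0.07190 = 4.317 h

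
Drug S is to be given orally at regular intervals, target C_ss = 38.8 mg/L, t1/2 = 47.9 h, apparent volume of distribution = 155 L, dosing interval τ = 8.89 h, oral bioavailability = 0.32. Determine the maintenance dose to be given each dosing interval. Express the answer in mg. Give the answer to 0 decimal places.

2418 mg

k = ln2 / t½ = 0.693147 / 47.9 = 0.01447 h⁻¹
CL = k × Vd = 0.01447 × 155 = 2.243 L/h
At steady state, F × (Dose/τ) = Css × CL.
Dose = Css × CL × τ / F = 38.8 × 2.243 × 8.89 / 0.32 = 2418 mg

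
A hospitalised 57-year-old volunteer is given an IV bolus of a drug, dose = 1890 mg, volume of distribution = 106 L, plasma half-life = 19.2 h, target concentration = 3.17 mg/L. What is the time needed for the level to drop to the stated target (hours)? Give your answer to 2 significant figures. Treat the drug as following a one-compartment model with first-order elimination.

C₀ = Dose / Vd = 1890 / 106 = 17.83 mg/L
k = ln2 / t½ = 0.693147 / 19.2 = 0.03610 h⁻¹
t = ln(C₀ / C) / k = ln(17.83 / 3.17) / 0.03610
  = ln(5.625) / 0.03610 = 1.727 / 0.03610 = 47.84 h

48 h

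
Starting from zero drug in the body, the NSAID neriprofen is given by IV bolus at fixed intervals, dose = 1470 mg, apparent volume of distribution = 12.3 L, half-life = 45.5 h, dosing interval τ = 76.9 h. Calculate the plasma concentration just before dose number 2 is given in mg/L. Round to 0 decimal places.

37 mg/L

C₀ per dose = Dose / Vd = 1470 / 12.3 = 119.5 mg/L
k = ln2 / t½ = 0.693147 / 45.5 = 0.01523 h⁻¹
Fraction remaining after one interval: r = e^(−kτ) = e^(−0.01523 × 76.9) = 0.3100
Before dose 2, 1 dose has been given (aged 1τ).
C_trough = C₀ × r = 119.5 × 0.3100 = 37.05 mg/L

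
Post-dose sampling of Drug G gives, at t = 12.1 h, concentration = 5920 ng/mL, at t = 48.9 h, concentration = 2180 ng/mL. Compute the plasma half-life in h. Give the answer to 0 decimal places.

k = ln(C₁/C₂) / (t₂ − t₁) = ln(5920/2180) / (48.9 − 12.1)
  = 0.9990 / 36.80 = 0.02715 h⁻¹
t½ = ln2 / k = 0.693147 / 0.02715 = 25.53 h

26 h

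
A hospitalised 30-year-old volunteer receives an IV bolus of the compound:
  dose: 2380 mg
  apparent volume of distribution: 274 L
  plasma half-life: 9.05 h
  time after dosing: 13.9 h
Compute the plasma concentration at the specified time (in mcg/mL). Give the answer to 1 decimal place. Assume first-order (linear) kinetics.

3.0 mcg/mL

C₀ = Dose / Vd = 2380 / 274 = 8.686 mg/L
k = ln2 / t½ = 0.693147 / 9.05 = 0.07659 h⁻¹
C = C₀ · e^(−k·t) = 8.686 × e^(−0.07659 × 13.9)
  = 8.686 × 0.3449 = 2.996 mg/L
(2.996 mg/L = 2.996 mcg/mL)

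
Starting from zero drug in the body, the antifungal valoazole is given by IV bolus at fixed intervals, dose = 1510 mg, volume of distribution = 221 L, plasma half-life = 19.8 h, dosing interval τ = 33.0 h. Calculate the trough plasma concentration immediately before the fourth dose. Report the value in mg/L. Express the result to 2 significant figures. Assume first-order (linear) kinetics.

3.0 mg/L

C₀ per dose = Dose / Vd = 1510 / 221 = 6.833 mg/L
k = ln2 / t½ = 0.693147 / 19.8 = 0.03501 h⁻¹
Fraction remaining after one interval: r = e^(−kτ) = e^(−0.03501 × 33.0) = 0.3150
Before dose 4, 3 doses have been given (aged 1τ, 2τ, 3τ).
C_trough = C₀ × (r + r² + … + r^3) = C₀ × r(1−r^3)/(1−r)
        = 6.833 × 0.3150 × (1 − 0.03126) / (1 − 0.3150) = 3.044 mg/L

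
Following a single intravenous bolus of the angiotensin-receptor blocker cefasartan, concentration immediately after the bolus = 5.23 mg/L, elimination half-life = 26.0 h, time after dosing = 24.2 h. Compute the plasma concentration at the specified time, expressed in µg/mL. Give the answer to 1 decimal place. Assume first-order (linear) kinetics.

k = ln2 / t½ = 0.693147 / 26.0 = 0.02666 h⁻¹
C = C₀ · e^(−k·t) = 5.230 × e^(−0.02666 × 24.2)
  = 5.230 × 0.5246 = 2.744 mg/L
(2.744 mg/L = 2.744 µg/mL)

2.7 µg/mL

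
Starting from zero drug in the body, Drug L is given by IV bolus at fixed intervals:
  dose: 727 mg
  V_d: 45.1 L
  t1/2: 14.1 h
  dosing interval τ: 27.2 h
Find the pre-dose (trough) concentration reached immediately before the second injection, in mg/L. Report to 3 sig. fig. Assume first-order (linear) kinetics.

C₀ per dose = Dose / Vd = 727 / 45.1 = 16.12 mg/L
k = ln2 / t½ = 0.693147 / 14.1 = 0.04916 h⁻¹
Fraction remaining after one interval: r = e^(−kτ) = e^(−0.04916 × 27.2) = 0.2626
Before dose 2, 1 dose has been given (aged 1τ).
C_trough = C₀ × r = 16.12 × 0.2626 = 4.233 mg/L

4.23 mg/L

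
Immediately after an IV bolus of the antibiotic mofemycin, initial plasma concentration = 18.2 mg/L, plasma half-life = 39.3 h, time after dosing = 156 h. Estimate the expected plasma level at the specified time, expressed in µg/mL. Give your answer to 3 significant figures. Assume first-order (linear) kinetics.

1.16 µg/mL

k = ln2 / t½ = 0.693147 / 39.3 = 0.01764 h⁻¹
C = C₀ · e^(−k·t) = 18.20 × e^(−0.01764 × 156)
  = 18.20 × 0.06381 = 1.161 mg/L
(1.161 mg/L = 1.161 µg/mL)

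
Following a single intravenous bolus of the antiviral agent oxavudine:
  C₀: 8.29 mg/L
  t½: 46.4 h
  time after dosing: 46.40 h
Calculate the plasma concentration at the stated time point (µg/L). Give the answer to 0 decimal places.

k = ln2 / t½ = 0.693147 / 46.4 = 0.01494 h⁻¹
t / t½ = 46.40 / 46.4 = 1 half-lives
C = C₀ × (1/2)^1 = 8.290 × 0.5000 = 4.145 mg/L
Convert: 4.145 mg/L × 1000 = 4145 µg/L

4145 µg/L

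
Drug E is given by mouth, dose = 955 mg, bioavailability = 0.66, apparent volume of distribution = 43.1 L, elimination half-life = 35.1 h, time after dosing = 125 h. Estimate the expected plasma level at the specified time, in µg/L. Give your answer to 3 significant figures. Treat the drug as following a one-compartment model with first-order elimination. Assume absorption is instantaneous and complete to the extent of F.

1240 µg/L

Amount reaching circulation = F × Dose = 0.66 × 955.0 = 630.3 mg
C₀ = F·Dose / Vd = 630.3 / 43.1 = 14.62 mg/L
k = ln2 / t½ = 0.693147 / 35.1 = 0.01975 h⁻¹
C = C₀ · e^(−k·t) = 14.62 × e^(−0.01975 × 125)
  = 14.62 × 0.08469 = 1.238 mg/L
Convert: 1.238 mg/L × 1000 = 1238 µg/L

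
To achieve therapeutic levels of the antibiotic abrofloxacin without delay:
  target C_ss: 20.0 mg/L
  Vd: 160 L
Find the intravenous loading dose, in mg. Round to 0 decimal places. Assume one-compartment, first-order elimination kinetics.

3200 mg

LD = Css × Vd = 20.0 × 160 = 3200 mg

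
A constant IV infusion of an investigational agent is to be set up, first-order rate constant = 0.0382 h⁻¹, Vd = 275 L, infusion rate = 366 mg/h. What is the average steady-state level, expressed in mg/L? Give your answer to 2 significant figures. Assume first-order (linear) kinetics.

35 mg/L

CL = k × Vd = 0.03820 × 275 = 10.51 L/h
At steady state Css = R₀ / CL = 366 / 10.51 = 34.82 mg/L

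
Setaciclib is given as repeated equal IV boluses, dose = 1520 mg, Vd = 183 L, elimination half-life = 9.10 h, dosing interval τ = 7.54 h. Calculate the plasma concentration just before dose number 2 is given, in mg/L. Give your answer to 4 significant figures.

C₀ per dose = Dose / Vd = 1520 / 183 = 8.306 mg/L
k = ln2 / t½ = 0.693147 / 9.10 = 0.07617 h⁻¹
Fraction remaining after one interval: r = e^(−kτ) = e^(−0.07617 × 7.54) = 0.5631
Before dose 2, 1 dose has been given (aged 1τ).
C_trough = C₀ × r = 8.306 × 0.5631 = 4.677 mg/L

4.677 mg/L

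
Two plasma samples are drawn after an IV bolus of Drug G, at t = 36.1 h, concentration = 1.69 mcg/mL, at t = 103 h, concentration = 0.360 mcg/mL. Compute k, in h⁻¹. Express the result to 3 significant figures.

0.0231 h⁻¹

k = ln(C₁/C₂) / (t₂ − t₁) = ln(1.69/0.360) / (103 − 36.1)
  = 1.546 / 66.90 = 0.02311 h⁻¹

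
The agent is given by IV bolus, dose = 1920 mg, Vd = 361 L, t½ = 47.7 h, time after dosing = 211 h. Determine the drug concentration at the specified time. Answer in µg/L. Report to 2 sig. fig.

250 µg/L

C₀ = Dose / Vd = 1920 / 361 = 5.319 mg/L
k = ln2 / t½ = 0.693147 / 47.7 = 0.01453 h⁻¹
C = C₀ · e^(−k·t) = 5.319 × e^(−0.01453 × 211)
  = 5.319 × 0.04662 = 0.2480 mg/L
Convert: 0.2480 mg/L × 1000 = 248.0 µg/L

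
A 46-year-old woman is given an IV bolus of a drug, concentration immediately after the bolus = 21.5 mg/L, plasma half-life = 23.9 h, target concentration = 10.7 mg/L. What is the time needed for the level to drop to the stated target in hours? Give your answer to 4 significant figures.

24.06 h

k = ln2 / t½ = 0.693147 / 23.9 = 0.02900 h⁻¹
t = ln(C₀ / C) / k = ln(21.50 / 10.7) / 0.02900
  = ln(2.009) / 0.02900 = 0.6976 / 0.02900 = 24.06 h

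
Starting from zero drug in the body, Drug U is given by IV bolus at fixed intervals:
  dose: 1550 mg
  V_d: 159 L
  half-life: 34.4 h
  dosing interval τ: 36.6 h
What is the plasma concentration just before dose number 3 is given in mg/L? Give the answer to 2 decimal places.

6.89 mg/L

C₀ per dose = Dose / Vd = 1550 / 159 = 9.748 mg/L
k = ln2 / t½ = 0.693147 / 34.4 = 0.02015 h⁻¹
Fraction remaining after one interval: r = e^(−kτ) = e^(−0.02015 × 36.6) = 0.4783
Before dose 3, 2 doses have been given (aged 1τ, 2τ).
C_trough = C₀ × (r + r²) = 9.748 × (0.4783 + 0.2288) = 6.893 mg/L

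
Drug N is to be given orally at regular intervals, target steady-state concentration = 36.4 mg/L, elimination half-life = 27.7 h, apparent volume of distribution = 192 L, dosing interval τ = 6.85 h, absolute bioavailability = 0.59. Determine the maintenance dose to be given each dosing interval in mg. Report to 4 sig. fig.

2030 mg

k = ln2 / t½ = 0.693147 / 27.7 = 0.02502 h⁻¹
CL = k × Vd = 0.02502 × 192 = 4.804 L/h
At steady state, F × (Dose/τ) = Css × CL.
Dose = Css × CL × τ / F = 36.4 × 4.804 × 6.85 / 0.59 = 2030 mg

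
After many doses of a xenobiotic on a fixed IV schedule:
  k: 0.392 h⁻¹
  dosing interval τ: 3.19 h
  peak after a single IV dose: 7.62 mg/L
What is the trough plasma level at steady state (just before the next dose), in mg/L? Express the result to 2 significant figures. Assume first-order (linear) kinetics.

e^(−kτ) = e^(−0.3920 × 3.19) = 0.2864
Accumulation ratio R = 1 / (1 − e^(−kτ)) = 1 / (1 − 0.2864) = 1.401
Steady-state trough = C₀ × R × e^(−kτ) = 7.62 × 1.401 × 0.2864 = 3.057 mg/L

3.1 mg/L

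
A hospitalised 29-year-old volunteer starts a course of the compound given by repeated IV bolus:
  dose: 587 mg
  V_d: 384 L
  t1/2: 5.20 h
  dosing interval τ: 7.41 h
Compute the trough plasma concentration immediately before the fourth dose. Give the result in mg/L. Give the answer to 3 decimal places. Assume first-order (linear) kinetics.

0.860 mg/L

C₀ per dose = Dose / Vd = 587 / 384 = 1.529 mg/L
k = ln2 / t½ = 0.693147 / 5.20 = 0.1333 h⁻¹
Fraction remaining after one interval: r = e^(−kτ) = e^(−0.1333 × 7.41) = 0.3724
Before dose 4, 3 doses have been given (aged 1τ, 2τ, 3τ).
C_trough = C₀ × (r + r² + … + r^3) = C₀ × r(1−r^3)/(1−r)
        = 1.529 × 0.3724 × (1 − 0.05165) / (1 − 0.3724) = 0.8604 mg/L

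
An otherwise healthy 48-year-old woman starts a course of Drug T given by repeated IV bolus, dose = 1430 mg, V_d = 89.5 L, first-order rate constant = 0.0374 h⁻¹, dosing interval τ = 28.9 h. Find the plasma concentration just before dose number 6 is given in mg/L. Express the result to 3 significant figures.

8.17 mg/L

C₀ per dose = Dose / Vd = 1430 / 89.5 = 15.98 mg/L
Fraction remaining after one interval: r = e^(−kτ) = e^(−0.03740 × 28.9) = 0.3393
Before dose 6, 5 doses have been given (aged 1τ, 2τ, 3τ, 4τ, 5τ).
C_trough = C₀ × (r + r² + … + r^5) = C₀ × r(1−r^5)/(1−r)
        = 15.98 × 0.3393 × (1 − 0.004497) / (1 − 0.3393) = 8.170 mg/L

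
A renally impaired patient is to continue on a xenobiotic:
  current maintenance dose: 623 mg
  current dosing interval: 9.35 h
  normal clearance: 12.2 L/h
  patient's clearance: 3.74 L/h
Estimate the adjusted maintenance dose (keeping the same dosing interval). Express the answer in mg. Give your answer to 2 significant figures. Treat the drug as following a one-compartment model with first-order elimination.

To keep the same average steady-state level, dosing rate must scale with clearance.
CL ratio = 3.74 / 12.2 = 0.3066
New dose (same interval) = 623 × 0.3066 = 191.0 mg

190 mg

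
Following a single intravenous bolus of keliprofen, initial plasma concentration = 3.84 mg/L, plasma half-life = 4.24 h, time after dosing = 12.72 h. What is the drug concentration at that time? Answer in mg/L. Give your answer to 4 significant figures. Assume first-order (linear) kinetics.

k = ln2 / t½ = 0.693147 / 4.24 = 0.1635 h⁻¹
t / t½ = 12.72 / 4.24 = 3 half-lives
C = C₀ × (1/2)^3 = 3.840 × 0.1250 = 0.4800 mg/L

0.4800 mg/L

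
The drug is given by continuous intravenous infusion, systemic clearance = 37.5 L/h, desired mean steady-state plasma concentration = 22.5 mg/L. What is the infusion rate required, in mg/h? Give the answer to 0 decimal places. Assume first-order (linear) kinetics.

At steady state, infusion rate R₀ = Css × CL = 22.5 × 37.50 = 843.8 mg/h

844 mg/h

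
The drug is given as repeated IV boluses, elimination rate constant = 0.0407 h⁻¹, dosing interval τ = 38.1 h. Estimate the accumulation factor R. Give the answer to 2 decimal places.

1.27

e^(−kτ) = e^(−0.04070 × 38.1) = 0.2121
Accumulation ratio R = 1 / (1 − e^(−kτ)) = 1 / (1 − 0.2121) = 1.269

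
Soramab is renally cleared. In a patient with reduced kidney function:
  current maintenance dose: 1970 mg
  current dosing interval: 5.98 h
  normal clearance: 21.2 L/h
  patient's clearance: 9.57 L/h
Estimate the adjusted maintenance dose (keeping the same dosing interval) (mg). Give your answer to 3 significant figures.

To keep the same average steady-state level, dosing rate must scale with clearance.
CL ratio = 9.57 / 21.2 = 0.4514
New dose (same interval) = 1970 × 0.4514 = 889.3 mg

889 mg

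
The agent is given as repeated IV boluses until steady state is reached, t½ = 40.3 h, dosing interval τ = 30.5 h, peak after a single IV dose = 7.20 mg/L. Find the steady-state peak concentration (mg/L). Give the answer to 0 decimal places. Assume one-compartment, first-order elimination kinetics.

k = ln2 / t½ = 0.693147 / 40.3 = 0.01720 h⁻¹
e^(−kτ) = e^(−0.01720 × 30.5) = 0.5918
Accumulation ratio R = 1 / (1 − e^(−kτ)) = 1 / (1 − 0.5918) = 2.450
Steady-state peak = C₀ × R = 7.20 × 2.450 = 17.64 mg/L

18 mg/L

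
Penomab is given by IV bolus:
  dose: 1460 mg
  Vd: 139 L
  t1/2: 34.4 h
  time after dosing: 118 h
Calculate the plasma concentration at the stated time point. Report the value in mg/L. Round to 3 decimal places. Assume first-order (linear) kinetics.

0.974 mg/L

C₀ = Dose / Vd = 1460 / 139 = 10.50 mg/L
k = ln2 / t½ = 0.693147 / 34.4 = 0.02015 h⁻¹
C = C₀ · e^(−k·t) = 10.50 × e^(−0.02015 × 118)
  = 10.50 × 0.09276 = 0.9740 mg/L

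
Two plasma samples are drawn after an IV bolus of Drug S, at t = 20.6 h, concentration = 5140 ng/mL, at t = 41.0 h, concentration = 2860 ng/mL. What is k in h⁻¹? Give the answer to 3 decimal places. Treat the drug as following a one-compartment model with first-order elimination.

k = ln(C₁/C₂) / (t₂ − t₁) = ln(5140/2860) / (41.0 − 20.6)
  = 0.5862 / 20.40 = 0.02874 h⁻¹

0.029 h⁻¹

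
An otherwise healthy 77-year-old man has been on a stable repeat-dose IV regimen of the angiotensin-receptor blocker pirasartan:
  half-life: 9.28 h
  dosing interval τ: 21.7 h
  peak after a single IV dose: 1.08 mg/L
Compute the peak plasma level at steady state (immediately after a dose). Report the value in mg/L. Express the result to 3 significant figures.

1.35 mg/L

k = ln2 / t½ = 0.693147 / 9.28 = 0.07469 h⁻¹
e^(−kτ) = e^(−0.07469 × 21.7) = 0.1977
Accumulation ratio R = 1 / (1 − e^(−kτ)) = 1 / (1 − 0.1977) = 1.246
Steady-state peak = C₀ × R = 1.08 × 1.246 = 1.346 mg/L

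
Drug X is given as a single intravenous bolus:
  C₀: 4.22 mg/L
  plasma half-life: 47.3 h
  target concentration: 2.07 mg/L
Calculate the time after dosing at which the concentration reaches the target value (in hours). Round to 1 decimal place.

k = ln2 / t½ = 0.693147 / 47.3 = 0.01465 h⁻¹
t = ln(C₀ / C) / k = ln(4.220 / 2.07) / 0.01465
  = ln(2.039) / 0.01465 = 0.7125 / 0.01465 = 48.63 h

48.6 h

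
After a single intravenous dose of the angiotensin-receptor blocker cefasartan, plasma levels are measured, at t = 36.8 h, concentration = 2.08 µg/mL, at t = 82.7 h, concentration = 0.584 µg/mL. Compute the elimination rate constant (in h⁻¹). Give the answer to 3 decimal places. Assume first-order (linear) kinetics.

0.028 h⁻¹

k = ln(C₁/C₂) / (t₂ − t₁) = ln(2.08/0.584) / (82.7 − 36.8)
  = 1.270 / 45.90 = 0.02767 h⁻¹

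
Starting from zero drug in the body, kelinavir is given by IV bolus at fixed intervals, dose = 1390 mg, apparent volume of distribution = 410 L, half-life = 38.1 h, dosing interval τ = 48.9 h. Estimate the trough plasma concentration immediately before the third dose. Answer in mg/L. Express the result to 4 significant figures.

C₀ per dose = Dose / Vd = 1390 / 410 = 3.390 mg/L
k = ln2 / t½ = 0.693147 / 38.1 = 0.01819 h⁻¹
Fraction remaining after one interval: r = e^(−kτ) = e^(−0.01819 × 48.9) = 0.4109
Before dose 3, 2 doses have been given (aged 1τ, 2τ).
C_trough = C₀ × (r + r²) = 3.390 × (0.4109 + 0.1688) = 1.965 mg/L

1.965 mg/L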